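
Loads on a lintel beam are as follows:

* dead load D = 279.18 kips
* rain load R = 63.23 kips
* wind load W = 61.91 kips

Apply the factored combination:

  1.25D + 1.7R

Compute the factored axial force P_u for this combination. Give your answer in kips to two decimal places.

1.25(279.18) + 1.7(63.23) = 348.98 + 107.49 = 456.47
P_u = 456.47 kips.

456.47 kips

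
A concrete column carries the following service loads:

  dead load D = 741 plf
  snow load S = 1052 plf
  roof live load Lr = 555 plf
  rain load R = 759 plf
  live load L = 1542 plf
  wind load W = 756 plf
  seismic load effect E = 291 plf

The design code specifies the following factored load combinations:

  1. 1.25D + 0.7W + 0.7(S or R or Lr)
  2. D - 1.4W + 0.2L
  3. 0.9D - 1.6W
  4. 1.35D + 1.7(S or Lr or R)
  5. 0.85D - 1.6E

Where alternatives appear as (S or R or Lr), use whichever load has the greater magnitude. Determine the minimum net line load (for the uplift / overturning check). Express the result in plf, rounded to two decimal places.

(S or R or Lr) → S = 1052 plf; (S or Lr or R) → S = 1052 plf.
1. 1.25(741) + 0.7(756) + 0.7(1052) = 926.25 + 529.20 + 736.40 = 2191.85
2. 1.0(741) - 1.4(756) + 0.2(1542) = 741.00 - 1058.40 + 308.40 = -9.00
3. 0.9(741) - 1.6(756) = 666.90 - 1209.60 = -542.70
4. 1.35(741) + 1.7(1052) = 1000.35 + 1788.40 = 2788.75
5. 0.85(741) - 1.6(291) = 629.85 - 465.60 = 164.25
Combination 3 gives the minimum: -542.70 plf.

-542.70 plf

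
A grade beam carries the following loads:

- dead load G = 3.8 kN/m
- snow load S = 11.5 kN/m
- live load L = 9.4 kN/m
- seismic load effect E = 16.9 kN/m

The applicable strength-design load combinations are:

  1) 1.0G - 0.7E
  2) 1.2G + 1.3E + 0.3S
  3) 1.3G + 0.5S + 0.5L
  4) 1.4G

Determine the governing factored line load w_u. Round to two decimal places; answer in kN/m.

1) 1.0(3.8) - 0.7(16.9) = 3.80 - 11.83 = -8.03
2) 1.2(3.8) + 1.3(16.9) + 0.3(11.5) = 4.56 + 21.97 + 3.45 = 29.98
3) 1.3(3.8) + 0.5(11.5) + 0.5(9.4) = 4.94 + 5.75 + 4.70 = 15.39
4) 1.4(3.8) = 5.32
Combination 2 governs: w_u = 29.98 kN/m.

29.98 kN/m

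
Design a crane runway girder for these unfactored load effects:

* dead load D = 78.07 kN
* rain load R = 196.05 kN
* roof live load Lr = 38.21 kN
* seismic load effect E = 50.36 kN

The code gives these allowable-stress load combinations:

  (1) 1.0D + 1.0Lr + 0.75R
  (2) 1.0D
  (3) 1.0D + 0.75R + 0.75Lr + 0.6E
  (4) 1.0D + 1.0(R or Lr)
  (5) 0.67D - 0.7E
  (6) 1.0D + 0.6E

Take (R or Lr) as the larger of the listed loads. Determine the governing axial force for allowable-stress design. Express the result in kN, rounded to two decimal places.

(R or Lr) → R = 196.05 kN.
(1) 1.0(78.07) + 1.0(38.21) + 0.75(196.05) = 78.07 + 38.21 + 147.04 = 263.32
(2) 1.0(78.07) = 78.07
(3) 1.0(78.07) + 0.75(196.05) + 0.75(38.21) + 0.6(50.36) = 283.98
(4) 1.0(78.07) + 1.0(196.05) = 78.07 + 196.05 = 274.12
(5) 0.67(78.07) - 0.7(50.36) = 17.05
(6) 1.0(78.07) + 0.6(50.36) = 78.07 + 30.22 = 108.29
The controlling combination is 3, giving 283.98 kN.

283.98 kN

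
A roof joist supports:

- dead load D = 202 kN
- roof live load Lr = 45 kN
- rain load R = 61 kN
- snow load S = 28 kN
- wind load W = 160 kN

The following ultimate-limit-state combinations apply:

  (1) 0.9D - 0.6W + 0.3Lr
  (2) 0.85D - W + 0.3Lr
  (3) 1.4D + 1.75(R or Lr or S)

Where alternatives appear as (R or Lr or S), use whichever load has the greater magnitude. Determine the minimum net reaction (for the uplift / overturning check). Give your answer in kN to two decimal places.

25.20 kN

(R or Lr or S) → R = 61 kN.
(1) 0.9(202) - 0.6(160) + 0.3(45) = 99.30
(2) 0.85(202) - 1.0(160) + 0.3(45) = 25.20
(3) 1.4(202) + 1.75(61) = 389.55
Combination 2 gives the minimum: 25.20 kN.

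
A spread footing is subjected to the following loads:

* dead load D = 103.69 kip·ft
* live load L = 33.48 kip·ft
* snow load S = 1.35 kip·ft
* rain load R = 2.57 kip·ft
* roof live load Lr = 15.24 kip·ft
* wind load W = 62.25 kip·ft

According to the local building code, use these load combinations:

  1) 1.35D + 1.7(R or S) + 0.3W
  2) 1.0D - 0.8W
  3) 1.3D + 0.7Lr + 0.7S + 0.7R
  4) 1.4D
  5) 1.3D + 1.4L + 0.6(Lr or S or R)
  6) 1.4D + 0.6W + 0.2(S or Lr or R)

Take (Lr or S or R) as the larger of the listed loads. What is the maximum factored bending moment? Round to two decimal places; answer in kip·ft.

(R or S) → R = 2.57 kip·ft; (Lr or S or R) → Lr = 15.24 kip·ft; (S or Lr or R) → Lr = 15.24 kip·ft.
1) 1.35(103.69) + 1.7(2.57) + 0.3(62.25) = 139.98 + 4.37 + 18.68 = 163.03
2) 1.0(103.69) - 0.8(62.25) = 103.69 - 49.80 = 53.89
3) 1.3(103.69) + 0.7(15.24) + 0.7(1.35) + 0.7(2.57) = 148.21
4) 1.4(103.69) = 145.17
5) 1.3(103.69) + 1.4(33.48) + 0.6(15.24) = 134.80 + 46.87 + 9.14 = 190.81
6) 1.4(103.69) + 0.6(62.25) + 0.2(15.24) = 185.56
Maximum is from combination 5.

190.81 kip·ft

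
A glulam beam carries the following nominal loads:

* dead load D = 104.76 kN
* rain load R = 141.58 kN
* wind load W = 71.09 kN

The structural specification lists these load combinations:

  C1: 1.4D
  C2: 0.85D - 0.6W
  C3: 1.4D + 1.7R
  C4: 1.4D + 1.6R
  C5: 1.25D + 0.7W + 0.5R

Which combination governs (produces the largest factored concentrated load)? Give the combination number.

Combination 3

C1: 1.4(104.76) = 146.66
C2: 0.85(104.76) - 0.6(71.09) = 46.39
C3: 1.4(104.76) + 1.7(141.58) = 387.35
C4: 1.4(104.76) + 1.6(141.58) = 373.19
C5: 1.25(104.76) + 0.7(71.09) + 0.5(141.58) = 251.50
The largest value is 387.35 kN from combination 3.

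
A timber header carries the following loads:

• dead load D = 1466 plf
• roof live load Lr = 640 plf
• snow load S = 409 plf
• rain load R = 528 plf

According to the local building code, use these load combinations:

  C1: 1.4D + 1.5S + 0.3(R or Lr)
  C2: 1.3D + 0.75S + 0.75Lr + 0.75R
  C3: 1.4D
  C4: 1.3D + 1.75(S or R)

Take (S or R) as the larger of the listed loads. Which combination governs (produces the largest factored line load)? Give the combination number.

(R or Lr) → Lr = 640 plf; (S or R) → R = 528 plf.
C1: 1.4(1466) + 1.5(409) + 0.3(640) = 2857.90
C2: 1.3(1466) + 0.75(409) + 0.75(640) + 0.75(528) = 3088.55
C3: 1.4(1466) = 2052.40
C4: 1.3(1466) + 1.75(528) = 2829.80
The largest value is 3088.55 plf from combination 2.

Combination 2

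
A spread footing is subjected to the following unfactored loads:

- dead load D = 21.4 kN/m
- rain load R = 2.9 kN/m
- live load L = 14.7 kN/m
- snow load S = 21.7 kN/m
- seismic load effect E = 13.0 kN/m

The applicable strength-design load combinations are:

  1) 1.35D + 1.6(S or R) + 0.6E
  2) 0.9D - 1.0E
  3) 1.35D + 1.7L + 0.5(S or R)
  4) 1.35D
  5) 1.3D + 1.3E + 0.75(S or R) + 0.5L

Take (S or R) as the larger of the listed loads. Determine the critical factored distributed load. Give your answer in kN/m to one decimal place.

71.4 kN/m

(S or R) → S = 21.7 kN/m.
1) 1.35(21.4) + 1.6(21.7) + 0.6(13.0) = 28.9 + 34.7 + 7.8 = 71.4
2) 0.9(21.4) - 1.0(13.0) = 19.3 - 13.0 = 6.3
3) 1.35(21.4) + 1.7(14.7) + 0.5(21.7) = 64.7
4) 1.35(21.4) = 28.9
5) 1.3(21.4) + 1.3(13.0) + 0.75(21.7) + 0.5(14.7) = 68.3
Maximum is from combination 1.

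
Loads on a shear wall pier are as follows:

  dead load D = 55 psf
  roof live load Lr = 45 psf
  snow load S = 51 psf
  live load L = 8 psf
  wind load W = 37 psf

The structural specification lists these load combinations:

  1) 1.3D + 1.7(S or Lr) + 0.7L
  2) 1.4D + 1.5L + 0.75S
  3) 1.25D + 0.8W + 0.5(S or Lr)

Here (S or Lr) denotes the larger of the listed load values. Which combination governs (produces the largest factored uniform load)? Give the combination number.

(S or Lr) → S = 51 psf.
1) 1.3(55) + 1.7(51) + 0.7(8) = 163.80
2) 1.4(55) + 1.5(8) + 0.75(51) = 127.25
3) 1.25(55) + 0.8(37) + 0.5(51) = 123.85
The largest value is 163.80 psf from combination 1.

Combination 1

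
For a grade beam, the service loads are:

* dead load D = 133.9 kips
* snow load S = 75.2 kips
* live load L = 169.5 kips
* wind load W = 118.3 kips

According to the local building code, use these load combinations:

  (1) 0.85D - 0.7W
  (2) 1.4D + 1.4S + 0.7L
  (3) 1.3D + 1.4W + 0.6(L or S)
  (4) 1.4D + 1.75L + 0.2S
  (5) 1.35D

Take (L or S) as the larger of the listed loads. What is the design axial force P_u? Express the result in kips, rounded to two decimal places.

(L or S) → L = 169.5 kips.
(1) 0.85(133.9) - 0.7(118.3) = 113.82 - 82.81 = 31.01
(2) 1.4(133.9) + 1.4(75.2) + 0.7(169.5) = 187.46 + 105.28 + 118.65 = 411.39
(3) 1.3(133.9) + 1.4(118.3) + 0.6(169.5) = 174.07 + 165.62 + 101.70 = 441.39
(4) 1.4(133.9) + 1.75(169.5) + 0.2(75.2) = 187.46 + 296.63 + 15.04 = 499.13
(5) 1.35(133.9) = 180.77
Maximum is from combination 4.

499.13 kips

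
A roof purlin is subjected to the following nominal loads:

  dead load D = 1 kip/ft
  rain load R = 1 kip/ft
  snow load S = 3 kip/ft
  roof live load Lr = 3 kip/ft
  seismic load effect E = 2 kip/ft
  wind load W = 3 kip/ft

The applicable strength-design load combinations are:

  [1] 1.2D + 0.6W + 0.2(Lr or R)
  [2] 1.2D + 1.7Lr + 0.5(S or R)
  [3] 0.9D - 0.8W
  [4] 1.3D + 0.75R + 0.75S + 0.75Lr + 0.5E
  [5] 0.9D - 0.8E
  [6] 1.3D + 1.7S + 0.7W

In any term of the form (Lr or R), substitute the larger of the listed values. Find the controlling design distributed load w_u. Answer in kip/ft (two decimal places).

8.50 kip/ft

(Lr or R) → Lr = 3 kip/ft; (S or R) → S = 3 kip/ft.
[1] 1.2(1) + 0.6(3) + 0.2(3) = 3.60
[2] 1.2(1) + 1.7(3) + 0.5(3) = 7.80
[3] 0.9(1) - 0.8(3) = -1.50
[4] 1.3(1) + 0.75(1) + 0.75(3) + 0.75(3) + 0.5(2) = 7.55
[5] 0.9(1) - 0.8(2) = -0.70
[6] 1.3(1) + 1.7(3) + 0.7(3) = 8.50
Combination 6 governs: w_u = 8.50 kip/ft.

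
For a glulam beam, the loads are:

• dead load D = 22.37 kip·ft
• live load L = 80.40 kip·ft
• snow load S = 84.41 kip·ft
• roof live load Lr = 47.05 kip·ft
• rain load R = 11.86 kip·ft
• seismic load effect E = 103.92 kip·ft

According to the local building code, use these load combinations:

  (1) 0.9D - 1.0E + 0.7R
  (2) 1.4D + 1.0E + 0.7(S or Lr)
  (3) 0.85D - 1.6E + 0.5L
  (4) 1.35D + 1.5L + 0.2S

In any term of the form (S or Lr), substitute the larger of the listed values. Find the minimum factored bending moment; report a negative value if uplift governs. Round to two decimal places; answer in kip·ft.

(S or Lr) → S = 84.41 kip·ft.
(1) 0.9(22.37) - 1.0(103.92) + 0.7(11.86) = 20.13 - 103.92 + 8.30 = -75.49
(2) 1.4(22.37) + 1.0(103.92) + 0.7(84.41) = 31.32 + 103.92 + 59.09 = 194.33
(3) 0.85(22.37) - 1.6(103.92) + 0.5(80.40) = 19.01 - 166.27 + 40.20 = -107.06
(4) 1.35(22.37) + 1.5(80.40) + 0.2(84.41) = 30.20 + 120.60 + 16.88 = 167.68
Combination 3 gives the minimum: -107.06 kip·ft.

-107.06 kip·ft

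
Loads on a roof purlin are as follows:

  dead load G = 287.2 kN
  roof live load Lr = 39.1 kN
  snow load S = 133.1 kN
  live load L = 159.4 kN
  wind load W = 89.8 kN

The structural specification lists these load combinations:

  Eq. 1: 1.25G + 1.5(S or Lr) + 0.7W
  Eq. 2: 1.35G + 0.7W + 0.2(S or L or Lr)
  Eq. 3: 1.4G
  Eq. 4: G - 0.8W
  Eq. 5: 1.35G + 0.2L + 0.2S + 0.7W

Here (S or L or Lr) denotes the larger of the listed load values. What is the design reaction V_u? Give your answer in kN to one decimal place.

621.5 kN

(S or Lr) → S = 133.1 kN; (S or L or Lr) → L = 159.4 kN.
Eq. 1: 1.25(287.2) + 1.5(133.1) + 0.7(89.8) = 621.5
Eq. 2: 1.35(287.2) + 0.7(89.8) + 0.2(159.4) = 387.7 + 62.9 + 31.9 = 482.5
Eq. 3: 1.4(287.2) = 402.1
Eq. 4: 1.0(287.2) - 0.8(89.8) = 287.2 - 71.8 = 215.4
Eq. 5: 1.35(287.2) + 0.2(159.4) + 0.2(133.1) + 0.7(89.8) = 387.7 + 31.9 + 26.6 + 62.9 = 509.1
The controlling combination is 1, giving 621.5 kN.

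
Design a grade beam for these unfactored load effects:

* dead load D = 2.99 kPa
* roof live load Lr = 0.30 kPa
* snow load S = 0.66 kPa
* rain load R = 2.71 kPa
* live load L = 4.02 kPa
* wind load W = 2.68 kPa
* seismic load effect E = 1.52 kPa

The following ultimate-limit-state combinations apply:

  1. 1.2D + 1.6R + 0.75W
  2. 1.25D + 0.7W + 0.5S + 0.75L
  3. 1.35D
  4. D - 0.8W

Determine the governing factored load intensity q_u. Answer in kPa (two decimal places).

9.93 kPa

1. 1.2(2.99) + 1.6(2.71) + 0.75(2.68) = 9.93
2. 1.25(2.99) + 0.7(2.68) + 0.5(0.66) + 0.75(4.02) = 8.96
3. 1.35(2.99) = 4.04
4. 1.0(2.99) - 0.8(2.68) = 2.99 - 2.14 = 0.85
Combination 1 governs: q_u = 9.93 kPa.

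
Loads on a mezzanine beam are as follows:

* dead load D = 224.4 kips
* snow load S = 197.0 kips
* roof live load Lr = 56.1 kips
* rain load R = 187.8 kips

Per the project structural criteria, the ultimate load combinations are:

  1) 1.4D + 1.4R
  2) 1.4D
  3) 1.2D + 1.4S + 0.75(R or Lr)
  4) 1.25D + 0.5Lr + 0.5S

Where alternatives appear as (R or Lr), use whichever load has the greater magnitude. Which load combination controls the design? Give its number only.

(R or Lr) → R = 187.8 kips.
1) 1.4(224.4) + 1.4(187.8) = 314.2 + 262.9 = 577.1
2) 1.4(224.4) = 314.2
3) 1.2(224.4) + 1.4(197.0) + 0.75(187.8) = 685.9
4) 1.25(224.4) + 0.5(56.1) + 0.5(197.0) = 280.5 + 28.1 + 98.5 = 407.1
The largest value is 685.9 kips from combination 3.

Combination 3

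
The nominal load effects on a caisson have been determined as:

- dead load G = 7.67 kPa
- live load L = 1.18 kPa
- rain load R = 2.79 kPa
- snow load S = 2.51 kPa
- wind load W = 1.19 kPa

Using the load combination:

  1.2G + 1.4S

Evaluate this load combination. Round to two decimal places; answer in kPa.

12.72 kPa

1.2(7.67) + 1.4(2.51) = 12.72
q_u = 12.72 kPa.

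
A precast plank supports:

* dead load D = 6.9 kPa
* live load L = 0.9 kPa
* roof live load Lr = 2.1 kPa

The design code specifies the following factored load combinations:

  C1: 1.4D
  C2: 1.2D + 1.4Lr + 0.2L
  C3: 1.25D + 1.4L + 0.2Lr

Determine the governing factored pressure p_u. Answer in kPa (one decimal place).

11.4 kPa

C1: 1.4(6.9) = 9.7
C2: 1.2(6.9) + 1.4(2.1) + 0.2(0.9) = 8.3 + 2.9 + 0.2 = 11.4
C3: 1.25(6.9) + 1.4(0.9) + 0.2(2.1) = 8.6 + 1.3 + 0.4 = 10.3
The controlling combination is 2, giving 11.4 kPa.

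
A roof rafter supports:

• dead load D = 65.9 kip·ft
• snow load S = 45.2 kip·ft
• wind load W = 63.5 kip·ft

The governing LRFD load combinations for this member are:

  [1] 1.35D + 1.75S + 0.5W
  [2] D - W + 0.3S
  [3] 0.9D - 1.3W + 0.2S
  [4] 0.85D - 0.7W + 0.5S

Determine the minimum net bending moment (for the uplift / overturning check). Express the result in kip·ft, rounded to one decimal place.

-14.2 kip·ft

[1] 1.35(65.9) + 1.75(45.2) + 0.5(63.5) = 199.8
[2] 1.0(65.9) - 1.0(63.5) + 0.3(45.2) = 65.9 - 63.5 + 13.6 = 16.0
[3] 0.9(65.9) - 1.3(63.5) + 0.2(45.2) = -14.2
[4] 0.85(65.9) - 0.7(63.5) + 0.5(45.2) = 34.2
Combination 3 gives the minimum: -14.2 kip·ft.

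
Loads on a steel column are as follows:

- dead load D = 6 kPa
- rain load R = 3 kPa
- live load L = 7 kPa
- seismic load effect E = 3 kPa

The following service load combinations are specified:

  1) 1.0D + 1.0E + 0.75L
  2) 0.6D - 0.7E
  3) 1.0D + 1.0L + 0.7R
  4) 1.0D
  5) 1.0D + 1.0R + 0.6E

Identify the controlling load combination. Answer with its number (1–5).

1) 1.0(6) + 1.0(3) + 0.75(7) = 14.3
2) 0.6(6) - 0.7(3) = 1.5
3) 1.0(6) + 1.0(7) + 0.7(3) = 15.1
4) 1.0(6) = 6.0
5) 1.0(6) + 1.0(3) + 0.6(3) = 10.8
The largest value is 15.1 kPa from combination 3.

Combination 3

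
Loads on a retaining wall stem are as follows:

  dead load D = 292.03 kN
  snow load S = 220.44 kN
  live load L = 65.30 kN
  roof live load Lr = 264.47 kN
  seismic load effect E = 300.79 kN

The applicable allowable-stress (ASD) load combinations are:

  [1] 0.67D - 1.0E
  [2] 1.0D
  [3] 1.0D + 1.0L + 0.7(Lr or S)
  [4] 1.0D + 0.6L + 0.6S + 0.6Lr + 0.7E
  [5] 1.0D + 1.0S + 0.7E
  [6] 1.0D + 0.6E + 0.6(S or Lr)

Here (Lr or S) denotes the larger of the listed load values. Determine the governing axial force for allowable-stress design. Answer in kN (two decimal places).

(Lr or S) → Lr = 264.47 kN; (S or Lr) → Lr = 264.47 kN.
[1] 0.67(292.03) - 1.0(300.79) = 195.66 - 300.79 = -105.13
[2] 1.0(292.03) = 292.03
[3] 1.0(292.03) + 1.0(65.30) + 0.7(264.47) = 292.03 + 65.30 + 185.13 = 542.46
[4] 1.0(292.03) + 0.6(65.30) + 0.6(220.44) + 0.6(264.47) + 0.7(300.79) = 832.71
[5] 1.0(292.03) + 1.0(220.44) + 0.7(300.79) = 292.03 + 220.44 + 210.55 = 723.02
[6] 1.0(292.03) + 0.6(300.79) + 0.6(264.47) = 631.19
Combination 4 governs: N = 832.71 kN.

832.71 kN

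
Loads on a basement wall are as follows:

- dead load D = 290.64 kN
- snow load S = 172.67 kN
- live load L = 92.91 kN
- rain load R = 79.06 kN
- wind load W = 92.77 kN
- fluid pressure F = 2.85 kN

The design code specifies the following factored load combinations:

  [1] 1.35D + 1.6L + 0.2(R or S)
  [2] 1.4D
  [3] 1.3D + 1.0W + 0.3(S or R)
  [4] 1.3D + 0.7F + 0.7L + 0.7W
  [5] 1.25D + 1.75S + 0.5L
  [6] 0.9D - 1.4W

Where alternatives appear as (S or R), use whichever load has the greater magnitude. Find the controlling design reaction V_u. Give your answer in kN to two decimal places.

(R or S) → S = 172.67 kN; (S or R) → S = 172.67 kN.
[1] 1.35(290.64) + 1.6(92.91) + 0.2(172.67) = 575.55
[2] 1.4(290.64) = 406.90
[3] 1.3(290.64) + 1.0(92.77) + 0.3(172.67) = 522.40
[4] 1.3(290.64) + 0.7(2.85) + 0.7(92.91) + 0.7(92.77) = 509.80
[5] 1.25(290.64) + 1.75(172.67) + 0.5(92.91) = 711.93
[6] 0.9(290.64) - 1.4(92.77) = 131.70
The controlling combination is 5, giving 711.93 kN.

711.93 kN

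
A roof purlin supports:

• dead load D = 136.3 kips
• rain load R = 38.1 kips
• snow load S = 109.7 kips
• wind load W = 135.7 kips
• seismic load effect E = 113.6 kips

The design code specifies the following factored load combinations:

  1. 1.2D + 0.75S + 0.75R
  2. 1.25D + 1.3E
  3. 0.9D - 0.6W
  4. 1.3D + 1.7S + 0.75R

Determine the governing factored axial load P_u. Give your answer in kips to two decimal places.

392.26 kips

1. 1.2(136.3) + 0.75(109.7) + 0.75(38.1) = 274.41
2. 1.25(136.3) + 1.3(113.6) = 170.38 + 147.68 = 318.06
3. 0.9(136.3) - 0.6(135.7) = 122.67 - 81.42 = 41.25
4. 1.3(136.3) + 1.7(109.7) + 0.75(38.1) = 177.19 + 186.49 + 28.58 = 392.26
The controlling combination is 4, giving 392.26 kips.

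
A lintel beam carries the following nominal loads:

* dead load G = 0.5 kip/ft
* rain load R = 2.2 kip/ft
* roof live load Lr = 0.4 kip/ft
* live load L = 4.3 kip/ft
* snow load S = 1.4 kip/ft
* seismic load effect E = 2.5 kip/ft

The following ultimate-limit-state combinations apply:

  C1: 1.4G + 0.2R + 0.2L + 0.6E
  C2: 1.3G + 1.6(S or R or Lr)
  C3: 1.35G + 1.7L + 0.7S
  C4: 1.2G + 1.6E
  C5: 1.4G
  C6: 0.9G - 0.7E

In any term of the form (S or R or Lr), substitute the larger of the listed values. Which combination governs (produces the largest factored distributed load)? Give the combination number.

Combination 3

(S or R or Lr) → R = 2.2 kip/ft.
C1: 1.4(0.5) + 0.2(2.2) + 0.2(4.3) + 0.6(2.5) = 0.70 + 0.44 + 0.86 + 1.50 = 3.50
C2: 1.3(0.5) + 1.6(2.2) = 0.65 + 3.52 = 4.17
C3: 1.35(0.5) + 1.7(4.3) + 0.7(1.4) = 0.68 + 7.31 + 0.98 = 8.97
C4: 1.2(0.5) + 1.6(2.5) = 0.60 + 4.00 = 4.60
C5: 1.4(0.5) = 0.70
C6: 0.9(0.5) - 0.7(2.5) = 0.45 - 1.75 = -1.30
The largest value is 8.97 kip/ft from combination 3.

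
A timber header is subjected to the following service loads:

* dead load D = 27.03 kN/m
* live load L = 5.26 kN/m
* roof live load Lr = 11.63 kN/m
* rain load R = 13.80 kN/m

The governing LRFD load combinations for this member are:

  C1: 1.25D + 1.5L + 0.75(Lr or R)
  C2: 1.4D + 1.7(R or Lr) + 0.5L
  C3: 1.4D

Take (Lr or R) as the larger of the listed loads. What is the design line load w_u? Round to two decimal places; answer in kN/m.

63.93 kN/m

(Lr or R) → R = 13.80 kN/m; (R or Lr) → R = 13.80 kN/m.
C1: 1.25(27.03) + 1.5(5.26) + 0.75(13.80) = 33.79 + 7.89 + 10.35 = 52.03
C2: 1.4(27.03) + 1.7(13.80) + 0.5(5.26) = 37.84 + 23.46 + 2.63 = 63.93
C3: 1.4(27.03) = 37.84
Combination 2 governs: w_u = 63.93 kN/m.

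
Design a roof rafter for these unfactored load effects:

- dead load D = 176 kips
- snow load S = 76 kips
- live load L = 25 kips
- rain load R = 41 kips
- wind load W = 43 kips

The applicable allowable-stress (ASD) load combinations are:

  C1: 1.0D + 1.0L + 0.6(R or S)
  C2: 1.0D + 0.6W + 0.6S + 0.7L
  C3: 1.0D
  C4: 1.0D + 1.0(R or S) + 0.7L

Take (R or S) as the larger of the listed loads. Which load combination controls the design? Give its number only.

Combination 4

(R or S) → S = 76 kips.
C1: 1.0(176) + 1.0(25) + 0.6(76) = 176.00 + 25.00 + 45.60 = 246.60
C2: 1.0(176) + 0.6(43) + 0.6(76) + 0.7(25) = 176.00 + 25.80 + 45.60 + 17.50 = 264.90
C3: 1.0(176) = 176.00
C4: 1.0(176) + 1.0(76) + 0.7(25) = 176.00 + 76.00 + 17.50 = 269.50
The largest value is 269.50 kips from combination 4.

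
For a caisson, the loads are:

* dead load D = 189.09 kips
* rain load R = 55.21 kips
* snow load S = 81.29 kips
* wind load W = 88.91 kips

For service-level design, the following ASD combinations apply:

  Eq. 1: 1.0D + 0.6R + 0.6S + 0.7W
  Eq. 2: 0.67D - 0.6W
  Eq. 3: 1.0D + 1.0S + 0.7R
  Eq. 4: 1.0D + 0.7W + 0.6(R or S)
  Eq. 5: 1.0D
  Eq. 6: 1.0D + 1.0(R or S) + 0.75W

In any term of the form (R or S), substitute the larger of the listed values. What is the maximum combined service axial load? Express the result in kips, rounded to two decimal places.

337.06 kips

(R or S) → S = 81.29 kips.
Eq. 1: 1.0(189.09) + 0.6(55.21) + 0.6(81.29) + 0.7(88.91) = 333.23
Eq. 2: 0.67(189.09) - 0.6(88.91) = 73.34
Eq. 3: 1.0(189.09) + 1.0(81.29) + 0.7(55.21) = 309.03
Eq. 4: 1.0(189.09) + 0.7(88.91) + 0.6(81.29) = 300.10
Eq. 5: 1.0(189.09) = 189.09
Eq. 6: 1.0(189.09) + 1.0(81.29) + 0.75(88.91) = 337.06
Combination 6 governs: P = 337.06 kips.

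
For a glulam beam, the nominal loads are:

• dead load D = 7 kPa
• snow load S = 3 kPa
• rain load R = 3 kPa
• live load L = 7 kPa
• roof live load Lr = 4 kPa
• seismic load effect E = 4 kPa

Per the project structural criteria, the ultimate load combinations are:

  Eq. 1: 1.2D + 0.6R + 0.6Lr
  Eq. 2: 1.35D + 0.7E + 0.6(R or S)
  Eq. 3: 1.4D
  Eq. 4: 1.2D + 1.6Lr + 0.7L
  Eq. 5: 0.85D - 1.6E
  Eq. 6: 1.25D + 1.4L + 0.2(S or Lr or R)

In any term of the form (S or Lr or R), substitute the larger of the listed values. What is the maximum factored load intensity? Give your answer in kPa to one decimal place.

(R or S) → R = 3 kPa; (S or Lr or R) → Lr = 4 kPa.
Eq. 1: 1.2(7) + 0.6(3) + 0.6(4) = 8.4 + 1.8 + 2.4 = 12.6
Eq. 2: 1.35(7) + 0.7(4) + 0.6(3) = 9.5 + 2.8 + 1.8 = 14.1
Eq. 3: 1.4(7) = 9.8
Eq. 4: 1.2(7) + 1.6(4) + 0.7(7) = 8.4 + 6.4 + 4.9 = 19.7
Eq. 5: 0.85(7) - 1.6(4) = -0.5
Eq. 6: 1.25(7) + 1.4(7) + 0.2(4) = 8.8 + 9.8 + 0.8 = 19.4
Combination 4 governs: q_u = 19.7 kPa.

19.7 kPa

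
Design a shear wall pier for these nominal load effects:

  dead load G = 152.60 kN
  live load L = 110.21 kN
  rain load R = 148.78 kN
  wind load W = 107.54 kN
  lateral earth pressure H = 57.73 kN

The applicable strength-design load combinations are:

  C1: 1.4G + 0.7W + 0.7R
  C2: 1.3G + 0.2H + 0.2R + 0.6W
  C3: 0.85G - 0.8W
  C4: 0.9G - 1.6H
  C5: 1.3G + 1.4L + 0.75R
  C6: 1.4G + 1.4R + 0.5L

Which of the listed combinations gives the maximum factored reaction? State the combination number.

C1: 1.4(152.60) + 0.7(107.54) + 0.7(148.78) = 393.06
C2: 1.3(152.60) + 0.2(57.73) + 0.2(148.78) + 0.6(107.54) = 198.38 + 11.55 + 29.76 + 64.52 = 304.21
C3: 0.85(152.60) - 0.8(107.54) = 129.71 - 86.03 = 43.68
C4: 0.9(152.60) - 1.6(57.73) = 137.34 - 92.37 = 44.97
C5: 1.3(152.60) + 1.4(110.21) + 0.75(148.78) = 198.38 + 154.29 + 111.59 = 464.26
C6: 1.4(152.60) + 1.4(148.78) + 0.5(110.21) = 213.64 + 208.29 + 55.11 = 477.04
The largest value is 477.04 kN from combination 6.

Combination 6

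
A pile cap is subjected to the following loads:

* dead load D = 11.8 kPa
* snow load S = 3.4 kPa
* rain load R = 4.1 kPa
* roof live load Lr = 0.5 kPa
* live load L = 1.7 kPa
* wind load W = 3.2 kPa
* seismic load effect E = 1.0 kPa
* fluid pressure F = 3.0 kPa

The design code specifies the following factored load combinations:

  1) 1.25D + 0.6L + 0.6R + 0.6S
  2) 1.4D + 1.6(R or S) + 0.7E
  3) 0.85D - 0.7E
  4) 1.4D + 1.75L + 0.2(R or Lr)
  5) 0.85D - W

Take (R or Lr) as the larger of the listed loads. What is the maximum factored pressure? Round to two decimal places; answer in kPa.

23.78 kPa

(R or S) → R = 4.1 kPa; (R or Lr) → R = 4.1 kPa.
1) 1.25(11.8) + 0.6(1.7) + 0.6(4.1) + 0.6(3.4) = 14.75 + 1.02 + 2.46 + 2.04 = 20.27
2) 1.4(11.8) + 1.6(4.1) + 0.7(1.0) = 16.52 + 6.56 + 0.70 = 23.78
3) 0.85(11.8) - 0.7(1.0) = 10.03 - 0.70 = 9.33
4) 1.4(11.8) + 1.75(1.7) + 0.2(4.1) = 16.52 + 2.98 + 0.82 = 20.32
5) 0.85(11.8) - 1.0(3.2) = 10.03 - 3.20 = 6.83
Combination 2 governs: p_u = 23.78 kPa.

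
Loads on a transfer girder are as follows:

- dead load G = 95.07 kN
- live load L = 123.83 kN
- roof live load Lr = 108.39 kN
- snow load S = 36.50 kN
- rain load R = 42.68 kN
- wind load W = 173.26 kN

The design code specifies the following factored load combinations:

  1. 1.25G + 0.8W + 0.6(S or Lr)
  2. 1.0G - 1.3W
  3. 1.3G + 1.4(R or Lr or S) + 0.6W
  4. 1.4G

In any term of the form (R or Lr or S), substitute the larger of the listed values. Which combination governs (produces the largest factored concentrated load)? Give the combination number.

Combination 3

(S or Lr) → Lr = 108.39 kN; (R or Lr or S) → Lr = 108.39 kN.
1. 1.25(95.07) + 0.8(173.26) + 0.6(108.39) = 322.48
2. 1.0(95.07) - 1.3(173.26) = -130.17
3. 1.3(95.07) + 1.4(108.39) + 0.6(173.26) = 379.29
4. 1.4(95.07) = 133.10
The largest value is 379.29 kN from combination 3.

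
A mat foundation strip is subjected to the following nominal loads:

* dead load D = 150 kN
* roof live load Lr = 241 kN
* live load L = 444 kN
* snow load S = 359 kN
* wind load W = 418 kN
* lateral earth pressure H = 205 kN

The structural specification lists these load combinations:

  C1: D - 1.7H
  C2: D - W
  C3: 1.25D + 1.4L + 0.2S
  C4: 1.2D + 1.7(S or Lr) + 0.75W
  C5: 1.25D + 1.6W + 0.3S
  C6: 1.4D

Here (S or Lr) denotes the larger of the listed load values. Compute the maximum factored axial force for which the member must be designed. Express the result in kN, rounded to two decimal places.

1103.80 kN

(S or Lr) → S = 359 kN.
C1: 1.0(150) - 1.7(205) = -198.50
C2: 1.0(150) - 1.0(418) = -268.00
C3: 1.25(150) + 1.4(444) + 0.2(359) = 880.90
C4: 1.2(150) + 1.7(359) + 0.75(418) = 1103.80
C5: 1.25(150) + 1.6(418) + 0.3(359) = 964.00
C6: 1.4(150) = 210.00
Combination 4 governs: N_u = 1103.80 kN.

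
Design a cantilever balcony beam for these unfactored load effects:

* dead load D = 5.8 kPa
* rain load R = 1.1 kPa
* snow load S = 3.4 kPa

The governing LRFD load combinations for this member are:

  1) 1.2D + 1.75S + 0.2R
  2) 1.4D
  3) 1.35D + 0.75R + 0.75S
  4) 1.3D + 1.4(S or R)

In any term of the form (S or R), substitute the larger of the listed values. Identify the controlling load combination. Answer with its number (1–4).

Combination 1

(S or R) → S = 3.4 kPa.
1) 1.2(5.8) + 1.75(3.4) + 0.2(1.1) = 6.96 + 5.95 + 0.22 = 13.13
2) 1.4(5.8) = 8.12
3) 1.35(5.8) + 0.75(1.1) + 0.75(3.4) = 7.83 + 0.83 + 2.55 = 11.21
4) 1.3(5.8) + 1.4(3.4) = 7.54 + 4.76 = 12.30
The largest value is 13.13 kPa from combination 1.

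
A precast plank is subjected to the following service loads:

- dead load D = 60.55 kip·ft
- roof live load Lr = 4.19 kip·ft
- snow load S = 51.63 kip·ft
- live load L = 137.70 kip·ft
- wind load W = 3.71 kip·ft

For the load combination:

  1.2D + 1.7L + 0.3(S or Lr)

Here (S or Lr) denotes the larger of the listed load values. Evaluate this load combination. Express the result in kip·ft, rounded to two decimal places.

322.24 kip·ft

(S or Lr) → S = 51.63 kip·ft.
1.2(60.55) + 1.7(137.70) + 0.3(51.63) = 322.24
M_u = 322.24 kip·ft.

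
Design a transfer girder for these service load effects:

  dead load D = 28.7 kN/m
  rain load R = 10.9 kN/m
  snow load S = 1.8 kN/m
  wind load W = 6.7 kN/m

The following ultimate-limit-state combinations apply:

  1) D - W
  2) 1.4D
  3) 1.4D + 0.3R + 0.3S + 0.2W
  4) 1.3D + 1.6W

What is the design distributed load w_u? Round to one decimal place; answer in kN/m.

48.0 kN/m

1) 1.0(28.7) - 1.0(6.7) = 22.0
2) 1.4(28.7) = 40.2
3) 1.4(28.7) + 0.3(10.9) + 0.3(1.8) + 0.2(6.7) = 45.3
4) 1.3(28.7) + 1.6(6.7) = 48.0
The controlling combination is 4, giving 48.0 kN/m.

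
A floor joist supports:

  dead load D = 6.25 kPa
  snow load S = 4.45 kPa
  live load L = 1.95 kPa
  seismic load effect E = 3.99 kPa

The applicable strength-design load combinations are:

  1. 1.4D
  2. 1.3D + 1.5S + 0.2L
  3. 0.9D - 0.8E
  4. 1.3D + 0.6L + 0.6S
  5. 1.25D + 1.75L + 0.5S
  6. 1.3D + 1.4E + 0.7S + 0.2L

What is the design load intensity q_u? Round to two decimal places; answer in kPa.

1. 1.4(6.25) = 8.75
2. 1.3(6.25) + 1.5(4.45) + 0.2(1.95) = 15.19
3. 0.9(6.25) - 0.8(3.99) = 2.43
4. 1.3(6.25) + 0.6(1.95) + 0.6(4.45) = 8.13 + 1.17 + 2.67 = 11.97
5. 1.25(6.25) + 1.75(1.95) + 0.5(4.45) = 7.81 + 3.41 + 2.23 = 13.45
6. 1.3(6.25) + 1.4(3.99) + 0.7(4.45) + 0.2(1.95) = 17.22
Combination 6 governs: q_u = 17.22 kPa.

17.22 kPa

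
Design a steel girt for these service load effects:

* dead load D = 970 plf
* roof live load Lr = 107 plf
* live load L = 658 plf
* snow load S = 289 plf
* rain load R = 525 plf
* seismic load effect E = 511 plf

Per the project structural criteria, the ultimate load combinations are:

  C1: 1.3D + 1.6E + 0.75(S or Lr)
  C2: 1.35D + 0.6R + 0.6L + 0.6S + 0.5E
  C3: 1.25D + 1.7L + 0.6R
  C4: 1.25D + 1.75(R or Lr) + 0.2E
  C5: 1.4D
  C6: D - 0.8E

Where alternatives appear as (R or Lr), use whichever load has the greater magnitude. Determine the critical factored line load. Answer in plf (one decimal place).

2646.1 plf

(S or Lr) → S = 289 plf; (R or Lr) → R = 525 plf.
C1: 1.3(970) + 1.6(511) + 0.75(289) = 1261.0 + 817.6 + 216.8 = 2295.4
C2: 1.35(970) + 0.6(525) + 0.6(658) + 0.6(289) + 0.5(511) = 1309.5 + 315.0 + 394.8 + 173.4 + 255.5 = 2448.2
C3: 1.25(970) + 1.7(658) + 0.6(525) = 1212.5 + 1118.6 + 315.0 = 2646.1
C4: 1.25(970) + 1.75(525) + 0.2(511) = 1212.5 + 918.8 + 102.2 = 2233.5
C5: 1.4(970) = 1358.0
C6: 1.0(970) - 0.8(511) = 970.0 - 408.8 = 561.2
The controlling combination is 3, giving 2646.1 plf.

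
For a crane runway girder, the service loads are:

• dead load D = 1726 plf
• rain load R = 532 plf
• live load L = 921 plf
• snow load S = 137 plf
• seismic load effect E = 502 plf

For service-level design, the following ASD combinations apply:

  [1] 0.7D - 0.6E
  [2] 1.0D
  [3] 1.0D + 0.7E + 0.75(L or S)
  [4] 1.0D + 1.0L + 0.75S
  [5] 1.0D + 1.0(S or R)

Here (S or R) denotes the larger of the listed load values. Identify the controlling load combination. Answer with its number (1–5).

(L or S) → L = 921 plf; (S or R) → R = 532 plf.
[1] 0.7(1726) - 0.6(502) = 907.00
[2] 1.0(1726) = 1726.00
[3] 1.0(1726) + 0.7(502) + 0.75(921) = 2768.15
[4] 1.0(1726) + 1.0(921) + 0.75(137) = 2749.75
[5] 1.0(1726) + 1.0(532) = 2258.00
The largest value is 2768.15 plf from combination 3.

Combination 3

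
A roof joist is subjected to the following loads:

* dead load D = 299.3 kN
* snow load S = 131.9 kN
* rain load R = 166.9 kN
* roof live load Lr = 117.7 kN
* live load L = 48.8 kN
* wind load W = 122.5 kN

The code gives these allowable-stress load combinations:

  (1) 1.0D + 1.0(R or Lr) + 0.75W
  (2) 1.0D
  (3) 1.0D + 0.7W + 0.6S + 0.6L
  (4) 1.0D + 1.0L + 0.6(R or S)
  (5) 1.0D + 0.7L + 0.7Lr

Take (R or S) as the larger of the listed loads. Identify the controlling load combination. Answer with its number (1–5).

Combination 1

(R or Lr) → R = 166.9 kN; (R or S) → R = 166.9 kN.
(1) 1.0(299.3) + 1.0(166.9) + 0.75(122.5) = 299.30 + 166.90 + 91.88 = 558.08
(2) 1.0(299.3) = 299.30
(3) 1.0(299.3) + 0.7(122.5) + 0.6(131.9) + 0.6(48.8) = 299.30 + 85.75 + 79.14 + 29.28 = 493.47
(4) 1.0(299.3) + 1.0(48.8) + 0.6(166.9) = 299.30 + 48.80 + 100.14 = 448.24
(5) 1.0(299.3) + 0.7(48.8) + 0.7(117.7) = 299.30 + 34.16 + 82.39 = 415.85
The largest value is 558.08 kN from combination 1.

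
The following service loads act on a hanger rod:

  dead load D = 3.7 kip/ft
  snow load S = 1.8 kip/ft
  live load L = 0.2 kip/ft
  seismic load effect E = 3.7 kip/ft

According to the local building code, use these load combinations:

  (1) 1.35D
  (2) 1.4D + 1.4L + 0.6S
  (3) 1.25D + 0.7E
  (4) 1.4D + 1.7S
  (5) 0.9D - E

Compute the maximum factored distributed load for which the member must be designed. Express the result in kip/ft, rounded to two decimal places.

8.24 kip/ft

(1) 1.35(3.7) = 5.00
(2) 1.4(3.7) + 1.4(0.2) + 0.6(1.8) = 5.18 + 0.28 + 1.08 = 6.54
(3) 1.25(3.7) + 0.7(3.7) = 4.63 + 2.59 = 7.22
(4) 1.4(3.7) + 1.7(1.8) = 5.18 + 3.06 = 8.24
(5) 0.9(3.7) - 1.0(3.7) = 3.33 - 3.70 = -0.37
Maximum is from combination 4.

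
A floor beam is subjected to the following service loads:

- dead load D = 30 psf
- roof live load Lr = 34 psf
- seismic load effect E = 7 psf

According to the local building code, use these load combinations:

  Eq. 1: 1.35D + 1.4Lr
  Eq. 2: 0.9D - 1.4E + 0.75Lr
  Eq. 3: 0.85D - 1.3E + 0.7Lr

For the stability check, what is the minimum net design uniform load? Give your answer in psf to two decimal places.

Eq. 1: 1.35(30) + 1.4(34) = 40.50 + 47.60 = 88.10
Eq. 2: 0.9(30) - 1.4(7) + 0.75(34) = 27.00 - 9.80 + 25.50 = 42.70
Eq. 3: 0.85(30) - 1.3(7) + 0.7(34) = 25.50 - 9.10 + 23.80 = 40.20
Combination 3 gives the minimum: 40.20 psf.

40.20 psf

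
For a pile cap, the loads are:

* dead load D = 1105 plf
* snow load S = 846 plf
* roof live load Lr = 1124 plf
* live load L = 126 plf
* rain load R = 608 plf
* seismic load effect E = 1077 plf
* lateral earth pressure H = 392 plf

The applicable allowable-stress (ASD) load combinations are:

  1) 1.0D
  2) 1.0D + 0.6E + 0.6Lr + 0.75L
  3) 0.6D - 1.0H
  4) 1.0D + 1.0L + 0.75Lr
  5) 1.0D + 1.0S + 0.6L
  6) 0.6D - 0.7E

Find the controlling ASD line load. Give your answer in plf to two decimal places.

1) 1.0(1105) = 1105.00
2) 1.0(1105) + 0.6(1077) + 0.6(1124) + 0.75(126) = 2520.10
3) 0.6(1105) - 1.0(392) = 271.00
4) 1.0(1105) + 1.0(126) + 0.75(1124) = 2074.00
5) 1.0(1105) + 1.0(846) + 0.6(126) = 2026.60
6) 0.6(1105) - 0.7(1077) = -90.90
Maximum is from combination 2.

2520.10 plf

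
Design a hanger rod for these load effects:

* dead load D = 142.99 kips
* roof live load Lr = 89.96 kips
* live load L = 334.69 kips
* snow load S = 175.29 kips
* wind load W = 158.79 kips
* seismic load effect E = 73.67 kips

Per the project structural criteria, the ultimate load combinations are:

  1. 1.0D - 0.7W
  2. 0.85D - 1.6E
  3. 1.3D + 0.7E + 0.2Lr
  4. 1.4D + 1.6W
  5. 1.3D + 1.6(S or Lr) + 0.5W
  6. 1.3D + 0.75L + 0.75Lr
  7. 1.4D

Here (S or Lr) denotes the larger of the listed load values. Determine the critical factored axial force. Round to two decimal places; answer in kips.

(S or Lr) → S = 175.29 kips.
1. 1.0(142.99) - 0.7(158.79) = 142.99 - 111.15 = 31.84
2. 0.85(142.99) - 1.6(73.67) = 121.54 - 117.87 = 3.67
3. 1.3(142.99) + 0.7(73.67) + 0.2(89.96) = 185.89 + 51.57 + 17.99 = 255.45
4. 1.4(142.99) + 1.6(158.79) = 200.19 + 254.06 = 454.25
5. 1.3(142.99) + 1.6(175.29) + 0.5(158.79) = 185.89 + 280.46 + 79.40 = 545.75
6. 1.3(142.99) + 0.75(334.69) + 0.75(89.96) = 504.37
7. 1.4(142.99) = 200.19
Combination 5 governs: P_u = 545.75 kips.

545.75 kips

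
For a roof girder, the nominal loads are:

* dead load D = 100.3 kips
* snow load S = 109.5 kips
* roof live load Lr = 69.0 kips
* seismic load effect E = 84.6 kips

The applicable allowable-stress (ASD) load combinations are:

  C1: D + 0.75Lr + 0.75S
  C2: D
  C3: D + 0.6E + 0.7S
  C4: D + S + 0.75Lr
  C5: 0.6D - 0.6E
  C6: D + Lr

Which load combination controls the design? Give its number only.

Combination 4

C1: 1.0(100.3) + 0.75(69.0) + 0.75(109.5) = 100.3 + 51.8 + 82.1 = 234.2
C2: 1.0(100.3) = 100.3
C3: 1.0(100.3) + 0.6(84.6) + 0.7(109.5) = 227.7
C4: 1.0(100.3) + 1.0(109.5) + 0.75(69.0) = 100.3 + 109.5 + 51.8 = 261.6
C5: 0.6(100.3) - 0.6(84.6) = 60.2 - 50.8 = 9.4
C6: 1.0(100.3) + 1.0(69.0) = 100.3 + 69.0 = 169.3
The largest value is 261.6 kips from combination 4.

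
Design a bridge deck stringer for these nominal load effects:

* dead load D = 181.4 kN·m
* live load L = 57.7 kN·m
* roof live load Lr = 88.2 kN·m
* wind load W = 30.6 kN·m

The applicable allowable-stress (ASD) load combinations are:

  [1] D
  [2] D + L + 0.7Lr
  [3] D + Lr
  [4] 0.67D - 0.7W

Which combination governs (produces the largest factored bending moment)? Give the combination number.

[1] 1.0(181.4) = 181.4
[2] 1.0(181.4) + 1.0(57.7) + 0.7(88.2) = 300.8
[3] 1.0(181.4) + 1.0(88.2) = 269.6
[4] 0.67(181.4) - 0.7(30.6) = 100.1
The largest value is 300.8 kN·m from combination 2.

Combination 2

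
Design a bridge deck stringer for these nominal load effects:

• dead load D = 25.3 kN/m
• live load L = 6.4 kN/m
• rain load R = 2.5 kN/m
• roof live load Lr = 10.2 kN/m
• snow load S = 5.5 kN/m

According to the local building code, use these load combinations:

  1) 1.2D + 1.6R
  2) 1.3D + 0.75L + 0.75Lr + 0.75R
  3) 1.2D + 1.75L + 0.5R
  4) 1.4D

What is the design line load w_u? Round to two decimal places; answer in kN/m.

47.22 kN/m

1) 1.2(25.3) + 1.6(2.5) = 34.36
2) 1.3(25.3) + 0.75(6.4) + 0.75(10.2) + 0.75(2.5) = 47.22
3) 1.2(25.3) + 1.75(6.4) + 0.5(2.5) = 42.81
4) 1.4(25.3) = 35.42
Combination 2 governs: w_u = 47.22 kN/m.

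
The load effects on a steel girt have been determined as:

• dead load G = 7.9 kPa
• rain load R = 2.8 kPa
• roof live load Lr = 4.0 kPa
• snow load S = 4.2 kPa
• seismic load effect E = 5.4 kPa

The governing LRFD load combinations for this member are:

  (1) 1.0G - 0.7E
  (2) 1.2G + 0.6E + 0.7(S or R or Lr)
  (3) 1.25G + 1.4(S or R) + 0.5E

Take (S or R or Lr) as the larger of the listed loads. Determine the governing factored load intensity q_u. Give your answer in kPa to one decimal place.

18.5 kPa

(S or R or Lr) → S = 4.2 kPa; (S or R) → S = 4.2 kPa.
(1) 1.0(7.9) - 0.7(5.4) = 4.1
(2) 1.2(7.9) + 0.6(5.4) + 0.7(4.2) = 15.7
(3) 1.25(7.9) + 1.4(4.2) + 0.5(5.4) = 18.5
Maximum is from combination 3.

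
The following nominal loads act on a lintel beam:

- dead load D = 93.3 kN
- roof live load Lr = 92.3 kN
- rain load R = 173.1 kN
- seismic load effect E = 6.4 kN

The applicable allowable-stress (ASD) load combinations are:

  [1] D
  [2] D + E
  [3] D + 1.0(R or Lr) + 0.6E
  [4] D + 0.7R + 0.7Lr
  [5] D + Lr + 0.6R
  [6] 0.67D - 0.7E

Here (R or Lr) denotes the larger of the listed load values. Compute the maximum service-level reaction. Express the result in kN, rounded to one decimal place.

(R or Lr) → R = 173.1 kN.
[1] 1.0(93.3) = 93.3
[2] 1.0(93.3) + 1.0(6.4) = 93.3 + 6.4 = 99.7
[3] 1.0(93.3) + 1.0(173.1) + 0.6(6.4) = 93.3 + 173.1 + 3.8 = 270.2
[4] 1.0(93.3) + 0.7(173.1) + 0.7(92.3) = 93.3 + 121.2 + 64.6 = 279.1
[5] 1.0(93.3) + 1.0(92.3) + 0.6(173.1) = 93.3 + 92.3 + 103.9 = 289.5
[6] 0.67(93.3) - 0.7(6.4) = 62.5 - 4.5 = 58.0
The controlling combination is 5, giving 289.5 kN.

289.5 kN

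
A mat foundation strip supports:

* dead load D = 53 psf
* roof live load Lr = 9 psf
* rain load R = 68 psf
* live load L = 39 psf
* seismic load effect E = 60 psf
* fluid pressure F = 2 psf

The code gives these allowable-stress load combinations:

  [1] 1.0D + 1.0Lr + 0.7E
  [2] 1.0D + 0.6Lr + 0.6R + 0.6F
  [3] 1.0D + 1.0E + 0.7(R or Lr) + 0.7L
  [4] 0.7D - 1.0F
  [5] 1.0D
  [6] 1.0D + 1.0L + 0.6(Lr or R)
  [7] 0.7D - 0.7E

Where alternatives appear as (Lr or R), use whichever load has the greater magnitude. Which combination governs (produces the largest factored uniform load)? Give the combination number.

Combination 3

(R or Lr) → R = 68 psf; (Lr or R) → R = 68 psf.
[1] 1.0(53) + 1.0(9) + 0.7(60) = 53.0 + 9.0 + 42.0 = 104.0
[2] 1.0(53) + 0.6(9) + 0.6(68) + 0.6(2) = 53.0 + 5.4 + 40.8 + 1.2 = 100.4
[3] 1.0(53) + 1.0(60) + 0.7(68) + 0.7(39) = 53.0 + 60.0 + 47.6 + 27.3 = 187.9
[4] 0.7(53) - 1.0(2) = 37.1 - 2.0 = 35.1
[5] 1.0(53) = 53.0
[6] 1.0(53) + 1.0(39) + 0.6(68) = 53.0 + 39.0 + 40.8 = 132.8
[7] 0.7(53) - 0.7(60) = 37.1 - 42.0 = -4.9
The largest value is 187.9 psf from combination 3.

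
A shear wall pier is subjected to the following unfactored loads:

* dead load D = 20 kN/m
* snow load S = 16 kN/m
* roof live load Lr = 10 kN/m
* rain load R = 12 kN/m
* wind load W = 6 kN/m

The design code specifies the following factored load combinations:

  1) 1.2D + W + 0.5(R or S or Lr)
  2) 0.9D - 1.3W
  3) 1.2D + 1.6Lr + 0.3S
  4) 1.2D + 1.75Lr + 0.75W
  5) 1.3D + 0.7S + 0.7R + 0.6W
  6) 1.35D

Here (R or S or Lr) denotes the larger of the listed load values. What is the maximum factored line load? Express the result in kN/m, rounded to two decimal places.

49.20 kN/m

(R or S or Lr) → S = 16 kN/m.
1) 1.2(20) + 1.0(6) + 0.5(16) = 24.00 + 6.00 + 8.00 = 38.00
2) 0.9(20) - 1.3(6) = 18.00 - 7.80 = 10.20
3) 1.2(20) + 1.6(10) + 0.3(16) = 24.00 + 16.00 + 4.80 = 44.80
4) 1.2(20) + 1.75(10) + 0.75(6) = 24.00 + 17.50 + 4.50 = 46.00
5) 1.3(20) + 0.7(16) + 0.7(12) + 0.6(6) = 26.00 + 11.20 + 8.40 + 3.60 = 49.20
6) 1.35(20) = 27.00
Combination 5 governs: w_u = 49.20 kN/m.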